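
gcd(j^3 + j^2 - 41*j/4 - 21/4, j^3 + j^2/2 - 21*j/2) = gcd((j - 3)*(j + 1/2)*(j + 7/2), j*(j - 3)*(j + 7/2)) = j^2 + j/2 - 21/2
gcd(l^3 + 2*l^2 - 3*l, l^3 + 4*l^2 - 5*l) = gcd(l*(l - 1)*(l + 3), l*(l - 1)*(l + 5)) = l^2 - l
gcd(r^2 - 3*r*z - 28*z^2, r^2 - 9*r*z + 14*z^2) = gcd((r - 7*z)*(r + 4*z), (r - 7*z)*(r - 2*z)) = -r + 7*z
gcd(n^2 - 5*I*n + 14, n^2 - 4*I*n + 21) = n - 7*I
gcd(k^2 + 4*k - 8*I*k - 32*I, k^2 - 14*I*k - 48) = k - 8*I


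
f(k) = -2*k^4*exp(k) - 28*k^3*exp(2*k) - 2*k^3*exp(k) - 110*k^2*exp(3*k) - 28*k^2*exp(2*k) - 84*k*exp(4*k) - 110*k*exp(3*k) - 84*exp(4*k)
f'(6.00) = -65534288092358.40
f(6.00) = -15880102487539.35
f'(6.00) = -65534288092358.40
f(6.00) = -15880102487539.35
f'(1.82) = -2049936.36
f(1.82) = -486610.25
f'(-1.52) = 0.15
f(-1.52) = 0.00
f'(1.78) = -1734665.14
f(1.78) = -411092.56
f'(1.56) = -689906.00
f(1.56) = -161671.00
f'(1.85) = -2323201.63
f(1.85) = -552122.34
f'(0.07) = -777.39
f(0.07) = -129.26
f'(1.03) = -71873.65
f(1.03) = -16037.34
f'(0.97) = -55326.87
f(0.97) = -12242.47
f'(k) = -2*k^4*exp(k) - 56*k^3*exp(2*k) - 10*k^3*exp(k) - 330*k^2*exp(3*k) - 140*k^2*exp(2*k) - 6*k^2*exp(k) - 336*k*exp(4*k) - 550*k*exp(3*k) - 56*k*exp(2*k) - 420*exp(4*k) - 110*exp(3*k)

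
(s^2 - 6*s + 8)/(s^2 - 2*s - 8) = (s - 2)/(s + 2)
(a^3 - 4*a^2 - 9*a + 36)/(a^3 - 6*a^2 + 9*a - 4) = (a^2 - 9)/(a^2 - 2*a + 1)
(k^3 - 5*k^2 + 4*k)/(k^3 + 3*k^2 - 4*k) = (k - 4)/(k + 4)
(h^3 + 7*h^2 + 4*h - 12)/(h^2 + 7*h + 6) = (h^2 + h - 2)/(h + 1)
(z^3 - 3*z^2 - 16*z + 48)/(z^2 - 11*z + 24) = (z^2 - 16)/(z - 8)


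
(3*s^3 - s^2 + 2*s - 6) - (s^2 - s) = 3*s^3 - 2*s^2 + 3*s - 6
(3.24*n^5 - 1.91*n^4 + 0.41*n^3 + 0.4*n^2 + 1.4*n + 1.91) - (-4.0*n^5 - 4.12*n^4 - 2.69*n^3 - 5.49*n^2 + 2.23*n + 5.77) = 7.24*n^5 + 2.21*n^4 + 3.1*n^3 + 5.89*n^2 - 0.83*n - 3.86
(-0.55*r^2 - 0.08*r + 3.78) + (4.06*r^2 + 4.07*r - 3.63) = 3.51*r^2 + 3.99*r + 0.15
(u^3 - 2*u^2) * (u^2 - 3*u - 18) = u^5 - 5*u^4 - 12*u^3 + 36*u^2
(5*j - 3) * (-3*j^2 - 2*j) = -15*j^3 - j^2 + 6*j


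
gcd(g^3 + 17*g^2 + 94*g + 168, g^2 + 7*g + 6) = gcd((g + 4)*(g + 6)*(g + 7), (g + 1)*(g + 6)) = g + 6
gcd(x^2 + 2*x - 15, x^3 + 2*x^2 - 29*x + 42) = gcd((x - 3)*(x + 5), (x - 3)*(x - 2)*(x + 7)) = x - 3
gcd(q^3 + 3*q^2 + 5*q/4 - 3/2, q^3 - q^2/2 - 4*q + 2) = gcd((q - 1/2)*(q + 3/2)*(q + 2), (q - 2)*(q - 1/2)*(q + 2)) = q^2 + 3*q/2 - 1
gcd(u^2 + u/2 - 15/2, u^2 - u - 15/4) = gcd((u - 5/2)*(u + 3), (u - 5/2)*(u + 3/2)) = u - 5/2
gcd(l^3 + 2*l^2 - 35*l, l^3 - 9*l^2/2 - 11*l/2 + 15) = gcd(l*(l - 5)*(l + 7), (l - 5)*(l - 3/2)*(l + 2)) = l - 5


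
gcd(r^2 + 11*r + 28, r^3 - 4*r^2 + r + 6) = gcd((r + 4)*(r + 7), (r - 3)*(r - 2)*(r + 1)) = 1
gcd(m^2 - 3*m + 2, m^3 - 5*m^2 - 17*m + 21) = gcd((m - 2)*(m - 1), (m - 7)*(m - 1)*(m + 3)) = m - 1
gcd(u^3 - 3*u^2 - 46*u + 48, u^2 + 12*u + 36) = u + 6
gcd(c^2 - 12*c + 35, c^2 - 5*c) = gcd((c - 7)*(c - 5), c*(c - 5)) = c - 5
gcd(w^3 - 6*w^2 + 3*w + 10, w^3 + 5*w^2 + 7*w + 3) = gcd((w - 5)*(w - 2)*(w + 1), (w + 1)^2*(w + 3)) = w + 1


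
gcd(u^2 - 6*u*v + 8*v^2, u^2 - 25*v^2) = 1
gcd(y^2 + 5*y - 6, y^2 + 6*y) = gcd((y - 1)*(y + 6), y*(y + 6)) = y + 6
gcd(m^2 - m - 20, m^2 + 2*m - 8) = m + 4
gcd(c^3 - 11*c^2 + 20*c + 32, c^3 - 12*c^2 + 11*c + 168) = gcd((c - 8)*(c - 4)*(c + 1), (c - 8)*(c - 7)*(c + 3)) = c - 8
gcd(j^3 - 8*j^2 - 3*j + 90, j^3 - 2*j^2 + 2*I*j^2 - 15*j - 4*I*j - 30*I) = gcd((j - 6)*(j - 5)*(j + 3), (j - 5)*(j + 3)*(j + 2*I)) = j^2 - 2*j - 15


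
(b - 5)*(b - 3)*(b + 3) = b^3 - 5*b^2 - 9*b + 45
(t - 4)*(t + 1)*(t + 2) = t^3 - t^2 - 10*t - 8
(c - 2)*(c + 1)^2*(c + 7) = c^4 + 7*c^3 - 3*c^2 - 23*c - 14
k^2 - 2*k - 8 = (k - 4)*(k + 2)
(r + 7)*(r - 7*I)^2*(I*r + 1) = I*r^4 + 15*r^3 + 7*I*r^3 + 105*r^2 - 63*I*r^2 - 49*r - 441*I*r - 343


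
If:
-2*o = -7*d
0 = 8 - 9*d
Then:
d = 8/9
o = 28/9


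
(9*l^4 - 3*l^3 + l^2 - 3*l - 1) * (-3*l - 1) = -27*l^5 + 8*l^2 + 6*l + 1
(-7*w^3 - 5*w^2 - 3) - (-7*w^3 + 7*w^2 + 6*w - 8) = -12*w^2 - 6*w + 5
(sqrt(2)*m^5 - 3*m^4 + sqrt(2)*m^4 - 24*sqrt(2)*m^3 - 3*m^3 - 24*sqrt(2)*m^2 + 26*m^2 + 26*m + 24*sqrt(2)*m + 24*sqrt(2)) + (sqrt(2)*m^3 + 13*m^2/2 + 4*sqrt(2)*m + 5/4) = sqrt(2)*m^5 - 3*m^4 + sqrt(2)*m^4 - 23*sqrt(2)*m^3 - 3*m^3 - 24*sqrt(2)*m^2 + 65*m^2/2 + 26*m + 28*sqrt(2)*m + 5/4 + 24*sqrt(2)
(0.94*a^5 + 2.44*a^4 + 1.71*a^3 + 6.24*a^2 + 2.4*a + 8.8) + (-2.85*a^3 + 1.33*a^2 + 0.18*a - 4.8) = 0.94*a^5 + 2.44*a^4 - 1.14*a^3 + 7.57*a^2 + 2.58*a + 4.0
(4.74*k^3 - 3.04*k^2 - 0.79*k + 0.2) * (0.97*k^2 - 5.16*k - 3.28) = 4.5978*k^5 - 27.4072*k^4 - 0.6271*k^3 + 14.2416*k^2 + 1.5592*k - 0.656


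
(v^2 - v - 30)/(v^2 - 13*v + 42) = (v + 5)/(v - 7)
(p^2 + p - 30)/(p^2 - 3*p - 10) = (p + 6)/(p + 2)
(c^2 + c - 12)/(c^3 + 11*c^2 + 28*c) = (c - 3)/(c*(c + 7))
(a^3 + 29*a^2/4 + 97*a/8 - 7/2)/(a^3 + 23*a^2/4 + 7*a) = (8*a^2 + 26*a - 7)/(2*a*(4*a + 7))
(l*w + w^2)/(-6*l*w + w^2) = (l + w)/(-6*l + w)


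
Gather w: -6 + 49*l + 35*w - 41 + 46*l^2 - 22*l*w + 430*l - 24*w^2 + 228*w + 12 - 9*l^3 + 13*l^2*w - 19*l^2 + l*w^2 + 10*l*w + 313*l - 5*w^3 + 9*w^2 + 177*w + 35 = -9*l^3 + 27*l^2 + 792*l - 5*w^3 + w^2*(l - 15) + w*(13*l^2 - 12*l + 440)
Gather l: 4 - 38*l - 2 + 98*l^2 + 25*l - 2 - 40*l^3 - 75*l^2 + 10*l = -40*l^3 + 23*l^2 - 3*l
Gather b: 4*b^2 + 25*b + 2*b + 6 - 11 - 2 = 4*b^2 + 27*b - 7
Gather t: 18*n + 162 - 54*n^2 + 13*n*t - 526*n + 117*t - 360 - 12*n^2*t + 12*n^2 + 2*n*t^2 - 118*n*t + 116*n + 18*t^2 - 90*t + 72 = -42*n^2 - 392*n + t^2*(2*n + 18) + t*(-12*n^2 - 105*n + 27) - 126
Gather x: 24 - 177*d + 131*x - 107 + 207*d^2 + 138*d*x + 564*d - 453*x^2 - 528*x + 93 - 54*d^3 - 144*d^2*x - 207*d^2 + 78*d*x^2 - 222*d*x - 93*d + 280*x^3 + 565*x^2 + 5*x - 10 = -54*d^3 + 294*d + 280*x^3 + x^2*(78*d + 112) + x*(-144*d^2 - 84*d - 392)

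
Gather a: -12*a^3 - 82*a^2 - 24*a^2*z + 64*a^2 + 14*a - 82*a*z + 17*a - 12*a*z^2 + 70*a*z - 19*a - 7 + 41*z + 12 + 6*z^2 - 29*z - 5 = -12*a^3 + a^2*(-24*z - 18) + a*(-12*z^2 - 12*z + 12) + 6*z^2 + 12*z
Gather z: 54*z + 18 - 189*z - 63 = -135*z - 45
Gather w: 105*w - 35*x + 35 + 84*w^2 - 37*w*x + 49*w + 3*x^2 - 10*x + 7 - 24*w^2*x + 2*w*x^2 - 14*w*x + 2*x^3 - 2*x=w^2*(84 - 24*x) + w*(2*x^2 - 51*x + 154) + 2*x^3 + 3*x^2 - 47*x + 42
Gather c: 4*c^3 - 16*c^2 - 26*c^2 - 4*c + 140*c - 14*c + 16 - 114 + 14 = 4*c^3 - 42*c^2 + 122*c - 84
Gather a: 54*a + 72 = 54*a + 72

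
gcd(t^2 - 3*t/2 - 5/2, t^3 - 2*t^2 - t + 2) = t + 1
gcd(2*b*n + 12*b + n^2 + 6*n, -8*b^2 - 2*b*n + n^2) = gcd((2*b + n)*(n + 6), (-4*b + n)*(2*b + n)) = 2*b + n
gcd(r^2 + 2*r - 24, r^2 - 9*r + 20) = r - 4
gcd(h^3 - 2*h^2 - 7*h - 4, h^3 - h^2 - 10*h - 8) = h^2 - 3*h - 4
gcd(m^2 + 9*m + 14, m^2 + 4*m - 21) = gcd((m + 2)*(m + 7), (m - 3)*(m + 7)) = m + 7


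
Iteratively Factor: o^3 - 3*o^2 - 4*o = (o - 4)*(o^2 + o) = o*(o - 4)*(o + 1)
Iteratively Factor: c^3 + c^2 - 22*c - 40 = (c + 4)*(c^2 - 3*c - 10) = (c - 5)*(c + 4)*(c + 2)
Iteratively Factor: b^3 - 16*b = (b - 4)*(b^2 + 4*b) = (b - 4)*(b + 4)*(b)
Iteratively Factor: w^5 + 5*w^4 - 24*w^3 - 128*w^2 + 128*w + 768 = (w + 4)*(w^4 + w^3 - 28*w^2 - 16*w + 192) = (w + 4)^2*(w^3 - 3*w^2 - 16*w + 48) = (w - 3)*(w + 4)^2*(w^2 - 16) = (w - 4)*(w - 3)*(w + 4)^2*(w + 4)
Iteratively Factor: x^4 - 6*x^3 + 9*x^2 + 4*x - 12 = (x - 3)*(x^3 - 3*x^2 + 4) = (x - 3)*(x + 1)*(x^2 - 4*x + 4) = (x - 3)*(x - 2)*(x + 1)*(x - 2)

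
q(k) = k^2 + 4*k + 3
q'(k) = 2*k + 4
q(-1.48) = -0.73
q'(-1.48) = 1.04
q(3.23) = 26.35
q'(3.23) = 10.46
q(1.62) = 12.10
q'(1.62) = 7.24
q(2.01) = 15.08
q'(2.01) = 8.02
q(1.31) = 9.96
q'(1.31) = 6.62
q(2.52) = 19.43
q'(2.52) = 9.04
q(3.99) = 34.88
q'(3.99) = 11.98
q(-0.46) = 1.37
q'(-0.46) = 3.08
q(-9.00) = 48.00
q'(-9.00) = -14.00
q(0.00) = 3.00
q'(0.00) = 4.00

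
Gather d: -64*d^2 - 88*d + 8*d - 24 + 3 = -64*d^2 - 80*d - 21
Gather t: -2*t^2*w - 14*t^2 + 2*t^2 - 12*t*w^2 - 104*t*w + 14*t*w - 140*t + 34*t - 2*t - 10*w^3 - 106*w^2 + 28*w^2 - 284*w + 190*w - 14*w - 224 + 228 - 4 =t^2*(-2*w - 12) + t*(-12*w^2 - 90*w - 108) - 10*w^3 - 78*w^2 - 108*w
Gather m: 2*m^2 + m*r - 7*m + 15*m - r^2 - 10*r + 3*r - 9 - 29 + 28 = 2*m^2 + m*(r + 8) - r^2 - 7*r - 10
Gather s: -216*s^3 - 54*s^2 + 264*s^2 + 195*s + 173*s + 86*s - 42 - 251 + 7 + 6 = -216*s^3 + 210*s^2 + 454*s - 280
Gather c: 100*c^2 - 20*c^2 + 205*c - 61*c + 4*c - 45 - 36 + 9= 80*c^2 + 148*c - 72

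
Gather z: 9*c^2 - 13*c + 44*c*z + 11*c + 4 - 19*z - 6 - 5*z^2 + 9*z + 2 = 9*c^2 - 2*c - 5*z^2 + z*(44*c - 10)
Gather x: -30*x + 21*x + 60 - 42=18 - 9*x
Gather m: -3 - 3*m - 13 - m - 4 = -4*m - 20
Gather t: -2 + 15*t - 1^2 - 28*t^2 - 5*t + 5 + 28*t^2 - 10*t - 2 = 0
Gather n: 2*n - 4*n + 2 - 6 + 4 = -2*n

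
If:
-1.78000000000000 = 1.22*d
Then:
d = -1.46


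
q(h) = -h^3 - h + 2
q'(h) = -3*h^2 - 1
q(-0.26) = 2.28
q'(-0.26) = -1.20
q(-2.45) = 19.16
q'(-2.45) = -19.01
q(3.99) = -65.51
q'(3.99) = -48.76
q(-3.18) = 37.34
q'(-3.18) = -31.34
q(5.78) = -196.88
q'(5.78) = -101.23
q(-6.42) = 273.03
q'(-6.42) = -124.65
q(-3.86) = 63.37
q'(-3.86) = -45.70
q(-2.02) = 12.26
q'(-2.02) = -13.24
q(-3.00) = 32.00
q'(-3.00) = -28.00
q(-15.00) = 3392.00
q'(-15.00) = -676.00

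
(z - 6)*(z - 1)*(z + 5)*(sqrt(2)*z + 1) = sqrt(2)*z^4 - 2*sqrt(2)*z^3 + z^3 - 29*sqrt(2)*z^2 - 2*z^2 - 29*z + 30*sqrt(2)*z + 30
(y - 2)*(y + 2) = y^2 - 4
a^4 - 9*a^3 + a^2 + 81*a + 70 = (a - 7)*(a - 5)*(a + 1)*(a + 2)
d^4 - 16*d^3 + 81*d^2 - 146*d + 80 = (d - 8)*(d - 5)*(d - 2)*(d - 1)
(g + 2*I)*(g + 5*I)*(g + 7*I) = g^3 + 14*I*g^2 - 59*g - 70*I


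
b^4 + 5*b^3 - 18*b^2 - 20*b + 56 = (b - 2)^2*(b + 2)*(b + 7)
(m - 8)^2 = m^2 - 16*m + 64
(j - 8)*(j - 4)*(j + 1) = j^3 - 11*j^2 + 20*j + 32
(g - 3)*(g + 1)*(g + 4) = g^3 + 2*g^2 - 11*g - 12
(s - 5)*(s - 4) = s^2 - 9*s + 20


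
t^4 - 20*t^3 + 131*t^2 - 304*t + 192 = (t - 8)^2*(t - 3)*(t - 1)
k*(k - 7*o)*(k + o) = k^3 - 6*k^2*o - 7*k*o^2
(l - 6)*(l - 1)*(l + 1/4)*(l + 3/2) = l^4 - 21*l^3/4 - 47*l^2/8 + 63*l/8 + 9/4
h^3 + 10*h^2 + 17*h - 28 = (h - 1)*(h + 4)*(h + 7)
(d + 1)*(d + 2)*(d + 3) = d^3 + 6*d^2 + 11*d + 6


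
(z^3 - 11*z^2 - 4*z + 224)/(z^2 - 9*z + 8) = (z^2 - 3*z - 28)/(z - 1)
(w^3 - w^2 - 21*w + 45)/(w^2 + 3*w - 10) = (w^2 - 6*w + 9)/(w - 2)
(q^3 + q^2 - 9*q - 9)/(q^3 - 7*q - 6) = (q + 3)/(q + 2)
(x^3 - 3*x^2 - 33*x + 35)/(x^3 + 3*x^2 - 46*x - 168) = (x^2 + 4*x - 5)/(x^2 + 10*x + 24)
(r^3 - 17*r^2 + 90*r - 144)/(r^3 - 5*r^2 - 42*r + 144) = (r - 6)/(r + 6)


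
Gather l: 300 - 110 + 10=200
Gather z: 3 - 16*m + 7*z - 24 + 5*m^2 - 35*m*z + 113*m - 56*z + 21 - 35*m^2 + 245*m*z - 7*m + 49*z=-30*m^2 + 210*m*z + 90*m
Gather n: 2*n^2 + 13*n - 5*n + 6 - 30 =2*n^2 + 8*n - 24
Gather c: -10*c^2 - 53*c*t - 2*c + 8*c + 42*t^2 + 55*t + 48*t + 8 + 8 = -10*c^2 + c*(6 - 53*t) + 42*t^2 + 103*t + 16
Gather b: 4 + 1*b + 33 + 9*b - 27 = 10*b + 10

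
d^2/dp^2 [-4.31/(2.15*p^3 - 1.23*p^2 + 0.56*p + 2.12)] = ((55.599*p - 10.6026)*(2.15*p^3 - 1.23*p^2 + 0.56*p + 2.12) - 4.31*(6.45*p^2 - 2.46*p + 0.56)*(12.9*p^2 - 4.92*p + 1.12))/(2.15*p^3 - 1.23*p^2 + 0.56*p + 2.12)^3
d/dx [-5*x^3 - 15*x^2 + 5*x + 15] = -15*x^2 - 30*x + 5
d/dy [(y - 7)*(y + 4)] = 2*y - 3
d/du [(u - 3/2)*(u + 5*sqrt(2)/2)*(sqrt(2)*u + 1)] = 3*sqrt(2)*u^2 - 3*sqrt(2)*u + 12*u - 9 + 5*sqrt(2)/2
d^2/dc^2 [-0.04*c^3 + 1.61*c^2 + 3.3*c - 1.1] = 3.22 - 0.24*c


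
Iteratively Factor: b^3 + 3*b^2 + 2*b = (b + 1)*(b^2 + 2*b) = b*(b + 1)*(b + 2)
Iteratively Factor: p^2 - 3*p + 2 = (p - 1)*(p - 2)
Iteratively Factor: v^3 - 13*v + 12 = (v - 1)*(v^2 + v - 12) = (v - 1)*(v + 4)*(v - 3)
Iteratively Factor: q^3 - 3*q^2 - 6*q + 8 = (q - 1)*(q^2 - 2*q - 8) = (q - 1)*(q + 2)*(q - 4)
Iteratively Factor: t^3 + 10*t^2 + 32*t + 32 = (t + 4)*(t^2 + 6*t + 8) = (t + 4)^2*(t + 2)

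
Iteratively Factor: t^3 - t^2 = (t - 1)*(t^2) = t*(t - 1)*(t)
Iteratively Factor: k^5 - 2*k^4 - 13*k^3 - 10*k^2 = (k + 1)*(k^4 - 3*k^3 - 10*k^2) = k*(k + 1)*(k^3 - 3*k^2 - 10*k) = k^2*(k + 1)*(k^2 - 3*k - 10) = k^2*(k - 5)*(k + 1)*(k + 2)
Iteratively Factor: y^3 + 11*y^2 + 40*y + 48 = (y + 4)*(y^2 + 7*y + 12) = (y + 4)^2*(y + 3)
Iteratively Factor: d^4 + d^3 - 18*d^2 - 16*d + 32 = (d + 2)*(d^3 - d^2 - 16*d + 16) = (d - 4)*(d + 2)*(d^2 + 3*d - 4) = (d - 4)*(d - 1)*(d + 2)*(d + 4)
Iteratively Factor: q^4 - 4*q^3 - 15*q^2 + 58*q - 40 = (q - 1)*(q^3 - 3*q^2 - 18*q + 40) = (q - 2)*(q - 1)*(q^2 - q - 20) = (q - 2)*(q - 1)*(q + 4)*(q - 5)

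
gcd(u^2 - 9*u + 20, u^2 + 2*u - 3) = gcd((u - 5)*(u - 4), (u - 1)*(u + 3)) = 1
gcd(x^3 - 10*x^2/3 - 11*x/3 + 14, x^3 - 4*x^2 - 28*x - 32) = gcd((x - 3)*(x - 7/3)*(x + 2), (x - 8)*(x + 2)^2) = x + 2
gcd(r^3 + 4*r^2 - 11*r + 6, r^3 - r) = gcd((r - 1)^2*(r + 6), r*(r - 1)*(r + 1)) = r - 1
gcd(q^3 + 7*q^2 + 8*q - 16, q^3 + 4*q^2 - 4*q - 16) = q + 4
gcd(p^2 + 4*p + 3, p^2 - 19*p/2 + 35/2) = 1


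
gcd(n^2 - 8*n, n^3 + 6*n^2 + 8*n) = n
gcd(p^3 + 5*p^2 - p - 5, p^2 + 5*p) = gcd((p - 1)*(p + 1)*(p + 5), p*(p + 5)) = p + 5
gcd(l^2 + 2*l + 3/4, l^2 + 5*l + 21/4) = l + 3/2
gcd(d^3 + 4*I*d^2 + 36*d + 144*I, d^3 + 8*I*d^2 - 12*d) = d + 6*I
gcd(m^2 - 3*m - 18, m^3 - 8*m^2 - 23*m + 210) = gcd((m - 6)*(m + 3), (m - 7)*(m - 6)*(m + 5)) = m - 6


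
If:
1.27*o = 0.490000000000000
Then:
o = 0.39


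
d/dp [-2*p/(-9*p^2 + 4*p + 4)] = 2*(-9*p^2 - 4)/(81*p^4 - 72*p^3 - 56*p^2 + 32*p + 16)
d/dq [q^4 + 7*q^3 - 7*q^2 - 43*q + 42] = 4*q^3 + 21*q^2 - 14*q - 43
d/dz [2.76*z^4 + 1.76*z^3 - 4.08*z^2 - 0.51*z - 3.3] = 11.04*z^3 + 5.28*z^2 - 8.16*z - 0.51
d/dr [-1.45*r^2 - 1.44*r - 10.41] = -2.9*r - 1.44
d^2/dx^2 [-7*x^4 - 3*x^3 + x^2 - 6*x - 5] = -84*x^2 - 18*x + 2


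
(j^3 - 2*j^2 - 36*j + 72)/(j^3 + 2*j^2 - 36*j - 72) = (j - 2)/(j + 2)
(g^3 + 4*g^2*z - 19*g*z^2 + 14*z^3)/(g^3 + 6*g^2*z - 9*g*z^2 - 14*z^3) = (g - z)/(g + z)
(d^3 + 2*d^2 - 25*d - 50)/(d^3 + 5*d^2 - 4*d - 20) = (d - 5)/(d - 2)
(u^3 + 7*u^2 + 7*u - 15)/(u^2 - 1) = (u^2 + 8*u + 15)/(u + 1)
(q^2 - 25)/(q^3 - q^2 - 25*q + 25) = 1/(q - 1)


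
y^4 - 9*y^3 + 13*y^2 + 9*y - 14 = (y - 7)*(y - 2)*(y - 1)*(y + 1)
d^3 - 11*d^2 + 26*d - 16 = (d - 8)*(d - 2)*(d - 1)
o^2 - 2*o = o*(o - 2)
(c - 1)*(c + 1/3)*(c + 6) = c^3 + 16*c^2/3 - 13*c/3 - 2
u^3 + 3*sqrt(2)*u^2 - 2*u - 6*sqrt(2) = (u - sqrt(2))*(u + sqrt(2))*(u + 3*sqrt(2))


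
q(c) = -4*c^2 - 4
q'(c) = -8*c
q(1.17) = -9.48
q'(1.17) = -9.36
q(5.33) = -117.64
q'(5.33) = -42.64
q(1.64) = -14.76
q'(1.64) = -13.12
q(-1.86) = -17.84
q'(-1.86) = 14.88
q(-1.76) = -16.39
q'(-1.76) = 14.08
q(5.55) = -127.21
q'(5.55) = -44.40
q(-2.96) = -39.05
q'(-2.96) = 23.68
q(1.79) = -16.82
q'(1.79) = -14.32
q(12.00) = -580.00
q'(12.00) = -96.00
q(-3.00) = -40.00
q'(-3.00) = 24.00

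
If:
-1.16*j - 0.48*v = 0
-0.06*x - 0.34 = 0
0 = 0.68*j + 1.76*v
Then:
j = 0.00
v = 0.00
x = -5.67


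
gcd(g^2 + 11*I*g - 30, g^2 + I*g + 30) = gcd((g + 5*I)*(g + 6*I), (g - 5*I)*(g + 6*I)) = g + 6*I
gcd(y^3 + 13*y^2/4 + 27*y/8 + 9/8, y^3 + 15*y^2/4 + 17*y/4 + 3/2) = y^2 + 7*y/4 + 3/4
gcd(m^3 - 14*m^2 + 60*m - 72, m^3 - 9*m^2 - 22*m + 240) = m - 6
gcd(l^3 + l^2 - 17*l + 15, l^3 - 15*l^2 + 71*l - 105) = l - 3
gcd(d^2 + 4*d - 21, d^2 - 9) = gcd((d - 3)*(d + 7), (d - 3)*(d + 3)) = d - 3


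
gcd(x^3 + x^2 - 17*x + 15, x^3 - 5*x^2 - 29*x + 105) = x^2 + 2*x - 15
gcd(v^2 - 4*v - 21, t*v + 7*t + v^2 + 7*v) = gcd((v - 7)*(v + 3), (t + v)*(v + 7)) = 1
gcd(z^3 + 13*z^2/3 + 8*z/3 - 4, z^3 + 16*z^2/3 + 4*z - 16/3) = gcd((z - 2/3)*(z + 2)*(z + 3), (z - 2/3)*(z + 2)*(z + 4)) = z^2 + 4*z/3 - 4/3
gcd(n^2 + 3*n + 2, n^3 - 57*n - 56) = n + 1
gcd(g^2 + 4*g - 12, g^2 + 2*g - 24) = g + 6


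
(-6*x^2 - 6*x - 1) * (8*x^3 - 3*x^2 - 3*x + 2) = -48*x^5 - 30*x^4 + 28*x^3 + 9*x^2 - 9*x - 2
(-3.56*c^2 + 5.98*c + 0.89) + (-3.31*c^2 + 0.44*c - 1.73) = -6.87*c^2 + 6.42*c - 0.84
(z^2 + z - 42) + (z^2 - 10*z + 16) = 2*z^2 - 9*z - 26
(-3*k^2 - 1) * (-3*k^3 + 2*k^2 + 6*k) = 9*k^5 - 6*k^4 - 15*k^3 - 2*k^2 - 6*k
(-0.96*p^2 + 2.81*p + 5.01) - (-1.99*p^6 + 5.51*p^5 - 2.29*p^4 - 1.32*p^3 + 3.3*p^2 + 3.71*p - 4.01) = 1.99*p^6 - 5.51*p^5 + 2.29*p^4 + 1.32*p^3 - 4.26*p^2 - 0.9*p + 9.02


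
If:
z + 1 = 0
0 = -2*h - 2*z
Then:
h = 1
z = -1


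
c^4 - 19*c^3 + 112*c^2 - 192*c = c*(c - 8)^2*(c - 3)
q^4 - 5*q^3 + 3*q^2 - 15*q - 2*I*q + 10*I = (q - 5)*(q - I)^2*(q + 2*I)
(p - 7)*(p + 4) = p^2 - 3*p - 28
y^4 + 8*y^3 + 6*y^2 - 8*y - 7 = (y - 1)*(y + 1)^2*(y + 7)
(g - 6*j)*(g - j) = g^2 - 7*g*j + 6*j^2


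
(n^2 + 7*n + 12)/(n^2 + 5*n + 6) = (n + 4)/(n + 2)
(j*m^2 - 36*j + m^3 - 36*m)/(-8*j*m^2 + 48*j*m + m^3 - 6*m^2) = (-j*m - 6*j - m^2 - 6*m)/(m*(8*j - m))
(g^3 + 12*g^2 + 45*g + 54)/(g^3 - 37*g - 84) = (g^2 + 9*g + 18)/(g^2 - 3*g - 28)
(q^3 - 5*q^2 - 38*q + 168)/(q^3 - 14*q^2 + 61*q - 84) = (q + 6)/(q - 3)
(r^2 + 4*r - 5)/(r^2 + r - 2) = (r + 5)/(r + 2)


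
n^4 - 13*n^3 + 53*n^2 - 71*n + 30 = (n - 6)*(n - 5)*(n - 1)^2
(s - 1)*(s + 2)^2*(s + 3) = s^4 + 6*s^3 + 9*s^2 - 4*s - 12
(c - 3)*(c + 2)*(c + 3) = c^3 + 2*c^2 - 9*c - 18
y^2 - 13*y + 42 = (y - 7)*(y - 6)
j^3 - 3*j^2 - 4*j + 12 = (j - 3)*(j - 2)*(j + 2)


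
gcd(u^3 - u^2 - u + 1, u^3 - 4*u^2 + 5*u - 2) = u^2 - 2*u + 1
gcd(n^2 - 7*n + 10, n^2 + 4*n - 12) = n - 2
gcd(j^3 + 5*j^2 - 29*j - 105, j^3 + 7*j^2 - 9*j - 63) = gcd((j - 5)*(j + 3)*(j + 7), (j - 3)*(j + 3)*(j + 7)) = j^2 + 10*j + 21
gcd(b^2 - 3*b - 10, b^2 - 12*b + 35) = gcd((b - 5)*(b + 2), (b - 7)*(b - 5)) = b - 5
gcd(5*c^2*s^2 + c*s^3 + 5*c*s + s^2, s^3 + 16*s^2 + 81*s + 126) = 1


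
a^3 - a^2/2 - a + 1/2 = (a - 1)*(a - 1/2)*(a + 1)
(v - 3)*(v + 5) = v^2 + 2*v - 15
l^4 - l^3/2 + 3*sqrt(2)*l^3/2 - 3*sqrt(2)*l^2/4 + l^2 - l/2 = l*(l - 1/2)*(l + sqrt(2)/2)*(l + sqrt(2))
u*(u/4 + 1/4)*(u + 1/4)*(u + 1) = u^4/4 + 9*u^3/16 + 3*u^2/8 + u/16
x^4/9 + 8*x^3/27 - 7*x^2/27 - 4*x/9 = x*(x/3 + 1/3)*(x/3 + 1)*(x - 4/3)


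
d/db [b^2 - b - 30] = 2*b - 1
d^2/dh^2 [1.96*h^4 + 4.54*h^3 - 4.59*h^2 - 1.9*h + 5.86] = 23.52*h^2 + 27.24*h - 9.18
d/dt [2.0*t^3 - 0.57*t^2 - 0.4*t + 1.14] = 6.0*t^2 - 1.14*t - 0.4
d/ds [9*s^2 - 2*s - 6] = 18*s - 2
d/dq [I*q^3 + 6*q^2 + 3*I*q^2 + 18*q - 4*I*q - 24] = 3*I*q^2 + 6*q*(2 + I) + 18 - 4*I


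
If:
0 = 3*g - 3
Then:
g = 1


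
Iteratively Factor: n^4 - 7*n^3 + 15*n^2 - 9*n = (n - 3)*(n^3 - 4*n^2 + 3*n) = (n - 3)^2*(n^2 - n) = (n - 3)^2*(n - 1)*(n)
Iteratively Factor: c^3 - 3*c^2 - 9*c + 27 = (c - 3)*(c^2 - 9) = (c - 3)*(c + 3)*(c - 3)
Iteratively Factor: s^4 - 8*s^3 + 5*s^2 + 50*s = (s)*(s^3 - 8*s^2 + 5*s + 50) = s*(s + 2)*(s^2 - 10*s + 25) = s*(s - 5)*(s + 2)*(s - 5)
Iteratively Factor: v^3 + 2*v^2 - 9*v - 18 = (v + 3)*(v^2 - v - 6) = (v + 2)*(v + 3)*(v - 3)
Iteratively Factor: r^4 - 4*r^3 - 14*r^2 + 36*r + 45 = (r + 1)*(r^3 - 5*r^2 - 9*r + 45) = (r + 1)*(r + 3)*(r^2 - 8*r + 15) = (r - 5)*(r + 1)*(r + 3)*(r - 3)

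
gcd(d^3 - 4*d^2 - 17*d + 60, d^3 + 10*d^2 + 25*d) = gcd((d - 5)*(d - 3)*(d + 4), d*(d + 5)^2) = 1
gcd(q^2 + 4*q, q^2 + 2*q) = q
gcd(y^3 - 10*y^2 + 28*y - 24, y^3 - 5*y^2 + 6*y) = y - 2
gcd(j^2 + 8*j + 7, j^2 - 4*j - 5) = j + 1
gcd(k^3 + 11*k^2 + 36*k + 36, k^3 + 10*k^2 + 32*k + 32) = k + 2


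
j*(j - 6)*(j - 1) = j^3 - 7*j^2 + 6*j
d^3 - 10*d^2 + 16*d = d*(d - 8)*(d - 2)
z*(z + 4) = z^2 + 4*z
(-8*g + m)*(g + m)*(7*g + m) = -56*g^3 - 57*g^2*m + m^3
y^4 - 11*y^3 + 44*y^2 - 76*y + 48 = (y - 4)*(y - 3)*(y - 2)^2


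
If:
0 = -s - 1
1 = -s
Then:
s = -1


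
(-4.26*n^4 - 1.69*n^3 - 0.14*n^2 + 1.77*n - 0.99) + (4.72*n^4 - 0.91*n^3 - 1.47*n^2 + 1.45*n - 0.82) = 0.46*n^4 - 2.6*n^3 - 1.61*n^2 + 3.22*n - 1.81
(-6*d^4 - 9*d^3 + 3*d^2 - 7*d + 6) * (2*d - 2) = -12*d^5 - 6*d^4 + 24*d^3 - 20*d^2 + 26*d - 12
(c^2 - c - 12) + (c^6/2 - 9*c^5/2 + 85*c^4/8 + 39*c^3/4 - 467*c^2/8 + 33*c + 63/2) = c^6/2 - 9*c^5/2 + 85*c^4/8 + 39*c^3/4 - 459*c^2/8 + 32*c + 39/2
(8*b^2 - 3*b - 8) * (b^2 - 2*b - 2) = 8*b^4 - 19*b^3 - 18*b^2 + 22*b + 16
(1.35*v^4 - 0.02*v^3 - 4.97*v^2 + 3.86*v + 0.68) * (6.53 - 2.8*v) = -3.78*v^5 + 8.8715*v^4 + 13.7854*v^3 - 43.2621*v^2 + 23.3018*v + 4.4404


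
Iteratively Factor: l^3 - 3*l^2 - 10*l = (l)*(l^2 - 3*l - 10) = l*(l - 5)*(l + 2)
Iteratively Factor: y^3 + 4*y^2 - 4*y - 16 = (y + 4)*(y^2 - 4) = (y - 2)*(y + 4)*(y + 2)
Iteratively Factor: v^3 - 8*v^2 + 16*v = (v)*(v^2 - 8*v + 16) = v*(v - 4)*(v - 4)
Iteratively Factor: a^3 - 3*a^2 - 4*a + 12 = (a - 3)*(a^2 - 4) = (a - 3)*(a + 2)*(a - 2)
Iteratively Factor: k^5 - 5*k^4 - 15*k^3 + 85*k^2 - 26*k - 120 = (k + 4)*(k^4 - 9*k^3 + 21*k^2 + k - 30) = (k - 2)*(k + 4)*(k^3 - 7*k^2 + 7*k + 15) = (k - 3)*(k - 2)*(k + 4)*(k^2 - 4*k - 5) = (k - 3)*(k - 2)*(k + 1)*(k + 4)*(k - 5)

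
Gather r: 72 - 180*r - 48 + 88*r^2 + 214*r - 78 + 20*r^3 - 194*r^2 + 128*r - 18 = 20*r^3 - 106*r^2 + 162*r - 72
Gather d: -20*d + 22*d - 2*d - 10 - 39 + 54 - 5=0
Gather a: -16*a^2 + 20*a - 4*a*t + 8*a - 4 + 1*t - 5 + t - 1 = -16*a^2 + a*(28 - 4*t) + 2*t - 10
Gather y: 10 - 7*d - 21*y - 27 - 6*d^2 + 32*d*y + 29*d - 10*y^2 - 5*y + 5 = -6*d^2 + 22*d - 10*y^2 + y*(32*d - 26) - 12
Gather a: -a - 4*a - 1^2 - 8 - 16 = -5*a - 25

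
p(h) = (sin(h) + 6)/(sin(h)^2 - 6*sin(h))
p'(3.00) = -49.65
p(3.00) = -7.43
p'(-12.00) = 2.87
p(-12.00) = -2.23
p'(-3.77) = -2.29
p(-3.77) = -2.07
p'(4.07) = -0.91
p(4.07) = 0.95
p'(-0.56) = 2.96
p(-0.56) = 1.58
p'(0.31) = 10.17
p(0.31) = -3.63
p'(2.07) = -0.58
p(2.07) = -1.53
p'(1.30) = 0.27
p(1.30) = -1.43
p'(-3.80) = -2.06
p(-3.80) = -2.01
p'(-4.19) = -0.63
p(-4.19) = -1.54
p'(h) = (-2*sin(h)*cos(h) + 6*cos(h))*(sin(h) + 6)/(sin(h)^2 - 6*sin(h))^2 + cos(h)/(sin(h)^2 - 6*sin(h))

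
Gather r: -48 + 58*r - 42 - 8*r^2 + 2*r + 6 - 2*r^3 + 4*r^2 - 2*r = -2*r^3 - 4*r^2 + 58*r - 84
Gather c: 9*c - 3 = 9*c - 3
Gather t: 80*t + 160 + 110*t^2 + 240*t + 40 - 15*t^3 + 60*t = -15*t^3 + 110*t^2 + 380*t + 200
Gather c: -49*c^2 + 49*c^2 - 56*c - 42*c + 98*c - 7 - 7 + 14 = 0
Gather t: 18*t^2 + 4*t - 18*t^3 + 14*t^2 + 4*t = -18*t^3 + 32*t^2 + 8*t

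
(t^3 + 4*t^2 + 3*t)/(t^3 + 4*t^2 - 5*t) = (t^2 + 4*t + 3)/(t^2 + 4*t - 5)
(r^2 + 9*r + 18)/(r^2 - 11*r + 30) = (r^2 + 9*r + 18)/(r^2 - 11*r + 30)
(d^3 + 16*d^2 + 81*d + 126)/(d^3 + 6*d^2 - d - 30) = (d^2 + 13*d + 42)/(d^2 + 3*d - 10)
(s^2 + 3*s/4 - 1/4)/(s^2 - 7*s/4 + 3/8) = 2*(s + 1)/(2*s - 3)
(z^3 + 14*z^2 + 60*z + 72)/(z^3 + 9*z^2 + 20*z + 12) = (z + 6)/(z + 1)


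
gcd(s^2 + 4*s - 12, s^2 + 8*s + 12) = s + 6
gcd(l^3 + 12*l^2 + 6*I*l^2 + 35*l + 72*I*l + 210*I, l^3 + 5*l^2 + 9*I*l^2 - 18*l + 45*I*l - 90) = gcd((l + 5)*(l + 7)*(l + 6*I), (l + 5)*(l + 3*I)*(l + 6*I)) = l^2 + l*(5 + 6*I) + 30*I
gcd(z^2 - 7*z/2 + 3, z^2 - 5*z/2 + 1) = z - 2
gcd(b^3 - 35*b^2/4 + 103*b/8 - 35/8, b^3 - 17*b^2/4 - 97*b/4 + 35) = b^2 - 33*b/4 + 35/4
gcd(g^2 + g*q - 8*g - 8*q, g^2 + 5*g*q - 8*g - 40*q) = g - 8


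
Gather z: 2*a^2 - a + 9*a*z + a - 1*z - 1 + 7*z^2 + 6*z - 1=2*a^2 + 7*z^2 + z*(9*a + 5) - 2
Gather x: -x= -x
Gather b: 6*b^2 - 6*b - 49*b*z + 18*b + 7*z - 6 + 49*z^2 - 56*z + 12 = 6*b^2 + b*(12 - 49*z) + 49*z^2 - 49*z + 6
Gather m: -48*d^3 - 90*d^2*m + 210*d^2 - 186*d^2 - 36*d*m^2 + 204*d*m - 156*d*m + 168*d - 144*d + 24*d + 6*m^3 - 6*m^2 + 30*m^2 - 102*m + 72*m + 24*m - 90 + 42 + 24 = -48*d^3 + 24*d^2 + 48*d + 6*m^3 + m^2*(24 - 36*d) + m*(-90*d^2 + 48*d - 6) - 24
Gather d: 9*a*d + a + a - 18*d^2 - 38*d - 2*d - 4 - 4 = 2*a - 18*d^2 + d*(9*a - 40) - 8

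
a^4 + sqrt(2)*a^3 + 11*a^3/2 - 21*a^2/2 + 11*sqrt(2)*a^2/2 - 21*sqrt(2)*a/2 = a*(a - 3/2)*(a + 7)*(a + sqrt(2))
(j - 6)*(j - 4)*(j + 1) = j^3 - 9*j^2 + 14*j + 24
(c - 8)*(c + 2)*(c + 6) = c^3 - 52*c - 96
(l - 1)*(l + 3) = l^2 + 2*l - 3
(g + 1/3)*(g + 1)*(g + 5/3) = g^3 + 3*g^2 + 23*g/9 + 5/9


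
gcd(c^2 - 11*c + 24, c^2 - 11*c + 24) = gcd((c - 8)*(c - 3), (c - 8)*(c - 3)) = c^2 - 11*c + 24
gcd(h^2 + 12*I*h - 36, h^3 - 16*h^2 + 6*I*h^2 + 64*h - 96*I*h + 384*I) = h + 6*I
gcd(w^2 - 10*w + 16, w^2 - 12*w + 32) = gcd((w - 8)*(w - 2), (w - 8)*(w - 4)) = w - 8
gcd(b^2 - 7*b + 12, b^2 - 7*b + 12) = b^2 - 7*b + 12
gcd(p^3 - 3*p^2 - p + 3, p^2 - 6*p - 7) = p + 1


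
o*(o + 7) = o^2 + 7*o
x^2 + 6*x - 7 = (x - 1)*(x + 7)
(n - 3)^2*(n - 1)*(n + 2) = n^4 - 5*n^3 + n^2 + 21*n - 18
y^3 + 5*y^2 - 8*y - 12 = (y - 2)*(y + 1)*(y + 6)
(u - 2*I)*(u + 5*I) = u^2 + 3*I*u + 10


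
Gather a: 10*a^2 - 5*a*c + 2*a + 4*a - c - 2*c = 10*a^2 + a*(6 - 5*c) - 3*c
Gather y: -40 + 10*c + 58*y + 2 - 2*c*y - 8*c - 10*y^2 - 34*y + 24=2*c - 10*y^2 + y*(24 - 2*c) - 14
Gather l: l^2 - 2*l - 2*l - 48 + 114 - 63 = l^2 - 4*l + 3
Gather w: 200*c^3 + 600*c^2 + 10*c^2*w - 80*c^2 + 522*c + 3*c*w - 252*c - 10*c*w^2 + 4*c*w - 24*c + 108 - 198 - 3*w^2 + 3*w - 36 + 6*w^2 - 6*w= 200*c^3 + 520*c^2 + 246*c + w^2*(3 - 10*c) + w*(10*c^2 + 7*c - 3) - 126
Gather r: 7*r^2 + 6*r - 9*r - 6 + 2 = 7*r^2 - 3*r - 4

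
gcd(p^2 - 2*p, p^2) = p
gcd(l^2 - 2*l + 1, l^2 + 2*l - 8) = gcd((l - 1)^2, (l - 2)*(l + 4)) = 1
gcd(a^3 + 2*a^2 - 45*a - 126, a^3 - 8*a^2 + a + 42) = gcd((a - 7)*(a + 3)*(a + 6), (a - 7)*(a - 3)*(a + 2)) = a - 7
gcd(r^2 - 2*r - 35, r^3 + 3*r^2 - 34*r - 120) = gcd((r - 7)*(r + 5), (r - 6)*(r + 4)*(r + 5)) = r + 5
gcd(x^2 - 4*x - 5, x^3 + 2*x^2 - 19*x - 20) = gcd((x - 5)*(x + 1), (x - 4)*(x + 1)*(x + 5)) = x + 1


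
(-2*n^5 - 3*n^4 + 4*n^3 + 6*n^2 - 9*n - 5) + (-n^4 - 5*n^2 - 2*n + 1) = -2*n^5 - 4*n^4 + 4*n^3 + n^2 - 11*n - 4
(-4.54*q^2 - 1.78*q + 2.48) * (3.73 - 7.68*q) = 34.8672*q^3 - 3.2638*q^2 - 25.6858*q + 9.2504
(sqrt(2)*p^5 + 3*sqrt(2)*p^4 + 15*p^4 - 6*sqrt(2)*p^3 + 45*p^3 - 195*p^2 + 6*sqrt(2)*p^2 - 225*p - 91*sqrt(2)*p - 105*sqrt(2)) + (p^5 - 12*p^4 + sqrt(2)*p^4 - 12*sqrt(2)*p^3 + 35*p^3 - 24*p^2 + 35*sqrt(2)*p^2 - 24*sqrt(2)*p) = p^5 + sqrt(2)*p^5 + 3*p^4 + 4*sqrt(2)*p^4 - 18*sqrt(2)*p^3 + 80*p^3 - 219*p^2 + 41*sqrt(2)*p^2 - 225*p - 115*sqrt(2)*p - 105*sqrt(2)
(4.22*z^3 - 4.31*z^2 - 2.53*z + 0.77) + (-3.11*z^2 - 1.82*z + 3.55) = 4.22*z^3 - 7.42*z^2 - 4.35*z + 4.32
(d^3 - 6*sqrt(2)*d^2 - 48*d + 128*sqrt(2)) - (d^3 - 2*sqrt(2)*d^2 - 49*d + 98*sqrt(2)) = -4*sqrt(2)*d^2 + d + 30*sqrt(2)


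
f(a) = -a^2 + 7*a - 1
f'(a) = 7 - 2*a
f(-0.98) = -8.82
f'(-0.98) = 8.96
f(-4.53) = -53.23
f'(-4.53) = 16.06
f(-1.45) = -13.25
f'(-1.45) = 9.90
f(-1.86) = -17.48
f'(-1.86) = 10.72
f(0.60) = 2.84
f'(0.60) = 5.80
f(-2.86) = -29.20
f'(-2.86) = 12.72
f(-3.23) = -34.04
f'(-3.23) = 13.46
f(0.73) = 3.58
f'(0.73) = 5.54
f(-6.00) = -79.00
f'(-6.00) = 19.00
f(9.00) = -19.00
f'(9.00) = -11.00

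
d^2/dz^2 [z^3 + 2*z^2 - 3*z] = 6*z + 4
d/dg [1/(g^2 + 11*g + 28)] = (-2*g - 11)/(g^2 + 11*g + 28)^2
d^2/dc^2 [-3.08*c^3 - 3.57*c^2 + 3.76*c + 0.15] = -18.48*c - 7.14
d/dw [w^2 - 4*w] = 2*w - 4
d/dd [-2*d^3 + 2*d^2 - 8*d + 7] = -6*d^2 + 4*d - 8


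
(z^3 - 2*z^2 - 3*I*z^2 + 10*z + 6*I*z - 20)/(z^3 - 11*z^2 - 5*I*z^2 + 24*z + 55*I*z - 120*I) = (z^2 + 2*z*(-1 + I) - 4*I)/(z^2 - 11*z + 24)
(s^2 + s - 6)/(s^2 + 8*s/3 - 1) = 3*(s - 2)/(3*s - 1)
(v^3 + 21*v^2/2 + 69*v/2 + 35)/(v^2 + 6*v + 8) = (2*v^2 + 17*v + 35)/(2*(v + 4))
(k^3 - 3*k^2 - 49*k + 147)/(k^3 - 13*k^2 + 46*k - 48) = (k^2 - 49)/(k^2 - 10*k + 16)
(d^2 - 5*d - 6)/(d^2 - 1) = (d - 6)/(d - 1)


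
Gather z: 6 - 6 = 0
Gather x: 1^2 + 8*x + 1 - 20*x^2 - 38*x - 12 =-20*x^2 - 30*x - 10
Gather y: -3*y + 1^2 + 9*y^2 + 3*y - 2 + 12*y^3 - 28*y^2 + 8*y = 12*y^3 - 19*y^2 + 8*y - 1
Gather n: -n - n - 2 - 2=-2*n - 4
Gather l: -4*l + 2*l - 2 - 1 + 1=-2*l - 2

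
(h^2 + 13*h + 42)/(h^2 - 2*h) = (h^2 + 13*h + 42)/(h*(h - 2))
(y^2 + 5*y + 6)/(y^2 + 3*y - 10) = (y^2 + 5*y + 6)/(y^2 + 3*y - 10)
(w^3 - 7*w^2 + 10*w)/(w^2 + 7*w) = (w^2 - 7*w + 10)/(w + 7)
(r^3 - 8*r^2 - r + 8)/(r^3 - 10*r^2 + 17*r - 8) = (r + 1)/(r - 1)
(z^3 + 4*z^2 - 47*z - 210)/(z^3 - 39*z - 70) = (z + 6)/(z + 2)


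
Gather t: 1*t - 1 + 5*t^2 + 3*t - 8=5*t^2 + 4*t - 9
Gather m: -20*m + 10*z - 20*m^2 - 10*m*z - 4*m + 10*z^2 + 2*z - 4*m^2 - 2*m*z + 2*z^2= -24*m^2 + m*(-12*z - 24) + 12*z^2 + 12*z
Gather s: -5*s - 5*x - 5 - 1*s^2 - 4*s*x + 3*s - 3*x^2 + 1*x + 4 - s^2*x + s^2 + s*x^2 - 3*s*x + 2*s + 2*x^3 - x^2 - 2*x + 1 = -s^2*x + s*(x^2 - 7*x) + 2*x^3 - 4*x^2 - 6*x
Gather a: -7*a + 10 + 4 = 14 - 7*a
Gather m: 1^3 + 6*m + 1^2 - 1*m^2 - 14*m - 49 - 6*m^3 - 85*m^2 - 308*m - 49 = -6*m^3 - 86*m^2 - 316*m - 96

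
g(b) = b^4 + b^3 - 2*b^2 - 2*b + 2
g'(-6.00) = -734.00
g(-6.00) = 1022.00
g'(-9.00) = -2639.00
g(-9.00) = 5690.00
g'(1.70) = 19.52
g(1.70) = 6.09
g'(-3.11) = -80.86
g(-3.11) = 52.35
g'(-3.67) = -144.64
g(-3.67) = 114.38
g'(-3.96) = -187.51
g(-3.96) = 162.37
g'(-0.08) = -1.66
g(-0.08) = 2.15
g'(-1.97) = -13.06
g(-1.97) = 5.59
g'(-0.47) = 0.13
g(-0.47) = 2.44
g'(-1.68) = -5.78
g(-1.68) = 2.94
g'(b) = 4*b^3 + 3*b^2 - 4*b - 2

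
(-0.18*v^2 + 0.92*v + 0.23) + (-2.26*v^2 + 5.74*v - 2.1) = -2.44*v^2 + 6.66*v - 1.87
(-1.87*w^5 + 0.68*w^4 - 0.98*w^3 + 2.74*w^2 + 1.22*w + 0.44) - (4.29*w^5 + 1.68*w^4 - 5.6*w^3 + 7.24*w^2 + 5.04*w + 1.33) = -6.16*w^5 - 1.0*w^4 + 4.62*w^3 - 4.5*w^2 - 3.82*w - 0.89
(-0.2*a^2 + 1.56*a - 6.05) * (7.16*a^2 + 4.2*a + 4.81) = -1.432*a^4 + 10.3296*a^3 - 37.728*a^2 - 17.9064*a - 29.1005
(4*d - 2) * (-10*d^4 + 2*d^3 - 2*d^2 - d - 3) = -40*d^5 + 28*d^4 - 12*d^3 - 10*d + 6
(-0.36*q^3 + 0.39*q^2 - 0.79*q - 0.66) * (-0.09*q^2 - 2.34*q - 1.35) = 0.0324*q^5 + 0.8073*q^4 - 0.3555*q^3 + 1.3815*q^2 + 2.6109*q + 0.891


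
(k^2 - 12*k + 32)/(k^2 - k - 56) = (k - 4)/(k + 7)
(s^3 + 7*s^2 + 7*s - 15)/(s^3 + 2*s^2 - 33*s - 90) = (s - 1)/(s - 6)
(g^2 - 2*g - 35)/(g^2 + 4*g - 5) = (g - 7)/(g - 1)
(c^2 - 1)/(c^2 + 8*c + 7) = (c - 1)/(c + 7)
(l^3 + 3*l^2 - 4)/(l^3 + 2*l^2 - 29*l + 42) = (l^3 + 3*l^2 - 4)/(l^3 + 2*l^2 - 29*l + 42)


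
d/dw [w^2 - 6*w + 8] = 2*w - 6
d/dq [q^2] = 2*q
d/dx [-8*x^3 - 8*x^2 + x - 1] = -24*x^2 - 16*x + 1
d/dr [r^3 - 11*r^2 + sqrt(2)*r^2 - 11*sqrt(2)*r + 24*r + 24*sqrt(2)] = 3*r^2 - 22*r + 2*sqrt(2)*r - 11*sqrt(2) + 24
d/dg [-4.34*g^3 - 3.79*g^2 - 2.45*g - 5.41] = -13.02*g^2 - 7.58*g - 2.45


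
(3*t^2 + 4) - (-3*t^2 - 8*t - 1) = 6*t^2 + 8*t + 5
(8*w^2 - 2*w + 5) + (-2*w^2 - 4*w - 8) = 6*w^2 - 6*w - 3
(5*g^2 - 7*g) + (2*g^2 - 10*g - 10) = 7*g^2 - 17*g - 10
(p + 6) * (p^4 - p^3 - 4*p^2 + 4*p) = p^5 + 5*p^4 - 10*p^3 - 20*p^2 + 24*p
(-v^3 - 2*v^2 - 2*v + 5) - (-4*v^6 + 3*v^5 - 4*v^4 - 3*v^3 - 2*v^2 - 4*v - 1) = 4*v^6 - 3*v^5 + 4*v^4 + 2*v^3 + 2*v + 6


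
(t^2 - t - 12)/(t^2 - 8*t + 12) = (t^2 - t - 12)/(t^2 - 8*t + 12)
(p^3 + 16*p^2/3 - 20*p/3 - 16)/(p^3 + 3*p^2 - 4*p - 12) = (p^2 + 22*p/3 + 8)/(p^2 + 5*p + 6)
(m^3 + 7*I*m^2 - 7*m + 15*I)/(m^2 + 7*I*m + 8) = (m^2 + 8*I*m - 15)/(m + 8*I)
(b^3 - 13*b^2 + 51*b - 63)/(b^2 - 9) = (b^2 - 10*b + 21)/(b + 3)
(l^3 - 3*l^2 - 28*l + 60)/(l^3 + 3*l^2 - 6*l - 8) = (l^2 - l - 30)/(l^2 + 5*l + 4)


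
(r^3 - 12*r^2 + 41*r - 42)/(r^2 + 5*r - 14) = (r^2 - 10*r + 21)/(r + 7)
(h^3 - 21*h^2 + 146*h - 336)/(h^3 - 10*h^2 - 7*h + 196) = (h^2 - 14*h + 48)/(h^2 - 3*h - 28)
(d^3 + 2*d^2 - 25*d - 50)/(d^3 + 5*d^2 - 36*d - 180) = (d^2 - 3*d - 10)/(d^2 - 36)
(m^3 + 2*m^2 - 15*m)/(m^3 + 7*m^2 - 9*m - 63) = m*(m + 5)/(m^2 + 10*m + 21)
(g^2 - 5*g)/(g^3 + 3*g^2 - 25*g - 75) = g/(g^2 + 8*g + 15)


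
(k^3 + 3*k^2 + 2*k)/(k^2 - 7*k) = (k^2 + 3*k + 2)/(k - 7)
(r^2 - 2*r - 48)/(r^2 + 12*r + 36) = (r - 8)/(r + 6)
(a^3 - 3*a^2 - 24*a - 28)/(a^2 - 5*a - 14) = a + 2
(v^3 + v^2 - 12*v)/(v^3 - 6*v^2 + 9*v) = (v + 4)/(v - 3)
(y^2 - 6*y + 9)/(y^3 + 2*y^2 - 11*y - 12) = (y - 3)/(y^2 + 5*y + 4)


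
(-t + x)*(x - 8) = -t*x + 8*t + x^2 - 8*x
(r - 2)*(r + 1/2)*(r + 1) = r^3 - r^2/2 - 5*r/2 - 1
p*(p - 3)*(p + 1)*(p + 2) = p^4 - 7*p^2 - 6*p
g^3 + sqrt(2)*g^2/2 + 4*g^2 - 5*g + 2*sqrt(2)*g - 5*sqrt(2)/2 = (g - 1)*(g + 5)*(g + sqrt(2)/2)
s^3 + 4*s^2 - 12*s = s*(s - 2)*(s + 6)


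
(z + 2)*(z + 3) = z^2 + 5*z + 6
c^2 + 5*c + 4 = (c + 1)*(c + 4)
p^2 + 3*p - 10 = (p - 2)*(p + 5)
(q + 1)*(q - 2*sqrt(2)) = q^2 - 2*sqrt(2)*q + q - 2*sqrt(2)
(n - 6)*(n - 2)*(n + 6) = n^3 - 2*n^2 - 36*n + 72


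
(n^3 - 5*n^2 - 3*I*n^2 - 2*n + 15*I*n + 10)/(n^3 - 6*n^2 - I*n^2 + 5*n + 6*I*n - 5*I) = (n - 2*I)/(n - 1)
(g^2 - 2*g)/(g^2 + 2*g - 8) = g/(g + 4)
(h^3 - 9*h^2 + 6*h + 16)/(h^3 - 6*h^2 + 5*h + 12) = (h^2 - 10*h + 16)/(h^2 - 7*h + 12)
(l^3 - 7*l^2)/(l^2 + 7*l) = l*(l - 7)/(l + 7)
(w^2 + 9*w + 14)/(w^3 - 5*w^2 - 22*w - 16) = (w + 7)/(w^2 - 7*w - 8)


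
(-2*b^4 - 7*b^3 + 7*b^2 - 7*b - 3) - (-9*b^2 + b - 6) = -2*b^4 - 7*b^3 + 16*b^2 - 8*b + 3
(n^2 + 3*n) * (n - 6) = n^3 - 3*n^2 - 18*n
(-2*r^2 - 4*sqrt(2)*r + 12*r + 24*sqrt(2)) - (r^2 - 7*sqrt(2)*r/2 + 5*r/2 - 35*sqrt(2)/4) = -3*r^2 - sqrt(2)*r/2 + 19*r/2 + 131*sqrt(2)/4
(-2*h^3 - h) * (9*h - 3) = -18*h^4 + 6*h^3 - 9*h^2 + 3*h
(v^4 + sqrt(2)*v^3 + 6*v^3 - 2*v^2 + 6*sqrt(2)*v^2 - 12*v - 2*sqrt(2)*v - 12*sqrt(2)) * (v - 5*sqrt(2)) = v^5 - 4*sqrt(2)*v^4 + 6*v^4 - 24*sqrt(2)*v^3 - 12*v^3 - 72*v^2 + 8*sqrt(2)*v^2 + 20*v + 48*sqrt(2)*v + 120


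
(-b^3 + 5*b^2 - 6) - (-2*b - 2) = -b^3 + 5*b^2 + 2*b - 4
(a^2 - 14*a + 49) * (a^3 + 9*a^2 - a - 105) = a^5 - 5*a^4 - 78*a^3 + 350*a^2 + 1421*a - 5145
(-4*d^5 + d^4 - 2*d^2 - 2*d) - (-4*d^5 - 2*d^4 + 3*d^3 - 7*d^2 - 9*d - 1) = 3*d^4 - 3*d^3 + 5*d^2 + 7*d + 1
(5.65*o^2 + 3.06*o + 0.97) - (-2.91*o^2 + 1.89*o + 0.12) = 8.56*o^2 + 1.17*o + 0.85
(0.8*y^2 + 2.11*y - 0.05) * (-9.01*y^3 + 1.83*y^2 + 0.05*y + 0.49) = -7.208*y^5 - 17.5471*y^4 + 4.3518*y^3 + 0.406*y^2 + 1.0314*y - 0.0245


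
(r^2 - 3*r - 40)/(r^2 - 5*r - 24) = (r + 5)/(r + 3)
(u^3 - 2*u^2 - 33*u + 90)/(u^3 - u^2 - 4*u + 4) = (u^3 - 2*u^2 - 33*u + 90)/(u^3 - u^2 - 4*u + 4)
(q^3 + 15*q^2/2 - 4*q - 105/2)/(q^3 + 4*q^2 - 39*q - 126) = (q - 5/2)/(q - 6)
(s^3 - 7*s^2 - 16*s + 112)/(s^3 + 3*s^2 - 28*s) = (s^2 - 3*s - 28)/(s*(s + 7))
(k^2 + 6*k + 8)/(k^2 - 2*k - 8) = (k + 4)/(k - 4)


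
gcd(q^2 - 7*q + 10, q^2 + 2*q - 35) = q - 5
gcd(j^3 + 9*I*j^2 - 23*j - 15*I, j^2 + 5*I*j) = j + 5*I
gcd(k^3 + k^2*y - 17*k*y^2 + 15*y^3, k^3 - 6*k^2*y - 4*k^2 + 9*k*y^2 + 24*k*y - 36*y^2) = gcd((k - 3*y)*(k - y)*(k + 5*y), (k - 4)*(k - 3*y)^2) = -k + 3*y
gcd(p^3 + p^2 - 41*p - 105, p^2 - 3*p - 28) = p - 7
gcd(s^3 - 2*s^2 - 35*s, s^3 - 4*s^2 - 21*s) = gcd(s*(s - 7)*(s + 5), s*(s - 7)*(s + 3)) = s^2 - 7*s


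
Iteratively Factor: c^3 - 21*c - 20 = (c + 4)*(c^2 - 4*c - 5) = (c + 1)*(c + 4)*(c - 5)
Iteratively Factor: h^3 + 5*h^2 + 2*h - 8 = (h + 2)*(h^2 + 3*h - 4) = (h + 2)*(h + 4)*(h - 1)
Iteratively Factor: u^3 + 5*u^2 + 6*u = (u + 3)*(u^2 + 2*u) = (u + 2)*(u + 3)*(u)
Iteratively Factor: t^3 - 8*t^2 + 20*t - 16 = (t - 2)*(t^2 - 6*t + 8) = (t - 4)*(t - 2)*(t - 2)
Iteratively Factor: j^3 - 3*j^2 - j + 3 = (j - 1)*(j^2 - 2*j - 3) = (j - 1)*(j + 1)*(j - 3)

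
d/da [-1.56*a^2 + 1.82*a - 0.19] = 1.82 - 3.12*a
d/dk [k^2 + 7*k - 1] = 2*k + 7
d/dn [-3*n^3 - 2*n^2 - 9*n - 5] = -9*n^2 - 4*n - 9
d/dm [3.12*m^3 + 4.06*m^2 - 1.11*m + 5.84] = 9.36*m^2 + 8.12*m - 1.11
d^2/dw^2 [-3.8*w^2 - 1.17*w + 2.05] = -7.60000000000000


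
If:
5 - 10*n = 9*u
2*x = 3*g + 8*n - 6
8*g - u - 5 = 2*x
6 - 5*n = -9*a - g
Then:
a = 163*x/2457 - 1103/2457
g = 62*x/273 + 170/273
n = 15*x/91 + 47/91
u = -50*x/273 - 5/273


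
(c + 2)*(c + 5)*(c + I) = c^3 + 7*c^2 + I*c^2 + 10*c + 7*I*c + 10*I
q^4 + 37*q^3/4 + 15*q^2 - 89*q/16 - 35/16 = (q - 1/2)*(q + 1/4)*(q + 5/2)*(q + 7)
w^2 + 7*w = w*(w + 7)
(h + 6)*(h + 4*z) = h^2 + 4*h*z + 6*h + 24*z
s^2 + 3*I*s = s*(s + 3*I)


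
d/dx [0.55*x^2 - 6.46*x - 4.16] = 1.1*x - 6.46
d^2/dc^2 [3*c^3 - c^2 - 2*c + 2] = 18*c - 2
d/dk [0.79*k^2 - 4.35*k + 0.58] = 1.58*k - 4.35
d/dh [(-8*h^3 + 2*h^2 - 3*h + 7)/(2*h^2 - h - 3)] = 4*(-4*h^4 + 4*h^3 + 19*h^2 - 10*h + 4)/(4*h^4 - 4*h^3 - 11*h^2 + 6*h + 9)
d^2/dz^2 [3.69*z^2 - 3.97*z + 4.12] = 7.38000000000000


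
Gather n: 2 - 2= 0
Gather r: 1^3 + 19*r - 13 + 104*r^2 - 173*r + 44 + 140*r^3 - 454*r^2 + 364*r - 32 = 140*r^3 - 350*r^2 + 210*r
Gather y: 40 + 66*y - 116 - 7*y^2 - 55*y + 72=-7*y^2 + 11*y - 4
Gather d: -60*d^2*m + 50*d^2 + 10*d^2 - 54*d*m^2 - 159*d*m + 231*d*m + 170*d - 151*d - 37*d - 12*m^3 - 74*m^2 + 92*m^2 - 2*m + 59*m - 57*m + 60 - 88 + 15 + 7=d^2*(60 - 60*m) + d*(-54*m^2 + 72*m - 18) - 12*m^3 + 18*m^2 - 6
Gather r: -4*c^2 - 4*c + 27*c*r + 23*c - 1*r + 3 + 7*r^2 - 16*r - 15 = -4*c^2 + 19*c + 7*r^2 + r*(27*c - 17) - 12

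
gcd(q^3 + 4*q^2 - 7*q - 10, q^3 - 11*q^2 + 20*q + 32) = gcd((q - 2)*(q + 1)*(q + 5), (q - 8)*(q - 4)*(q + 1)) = q + 1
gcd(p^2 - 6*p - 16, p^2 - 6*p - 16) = p^2 - 6*p - 16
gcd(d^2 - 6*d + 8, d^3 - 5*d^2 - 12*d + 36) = d - 2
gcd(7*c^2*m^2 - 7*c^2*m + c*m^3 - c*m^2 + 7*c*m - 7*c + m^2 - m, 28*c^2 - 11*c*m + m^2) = 1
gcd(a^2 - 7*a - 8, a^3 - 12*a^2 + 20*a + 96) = a - 8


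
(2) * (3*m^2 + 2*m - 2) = 6*m^2 + 4*m - 4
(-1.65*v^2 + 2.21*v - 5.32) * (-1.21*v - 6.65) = 1.9965*v^3 + 8.2984*v^2 - 8.2593*v + 35.378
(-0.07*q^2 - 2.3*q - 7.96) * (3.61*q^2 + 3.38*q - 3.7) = -0.2527*q^4 - 8.5396*q^3 - 36.2506*q^2 - 18.3948*q + 29.452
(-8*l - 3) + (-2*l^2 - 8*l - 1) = -2*l^2 - 16*l - 4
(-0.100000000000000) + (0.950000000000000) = 0.850000000000000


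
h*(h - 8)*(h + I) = h^3 - 8*h^2 + I*h^2 - 8*I*h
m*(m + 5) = m^2 + 5*m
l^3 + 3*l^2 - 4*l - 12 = (l - 2)*(l + 2)*(l + 3)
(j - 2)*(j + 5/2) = j^2 + j/2 - 5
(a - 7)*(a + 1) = a^2 - 6*a - 7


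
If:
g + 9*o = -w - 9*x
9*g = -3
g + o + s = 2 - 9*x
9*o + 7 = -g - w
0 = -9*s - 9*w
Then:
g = -1/3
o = -17/15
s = -53/15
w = 53/15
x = 7/9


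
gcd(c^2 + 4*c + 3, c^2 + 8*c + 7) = c + 1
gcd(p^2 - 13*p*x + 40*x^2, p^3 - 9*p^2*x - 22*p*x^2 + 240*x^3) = -p + 8*x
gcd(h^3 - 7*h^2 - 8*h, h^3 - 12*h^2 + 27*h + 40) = h^2 - 7*h - 8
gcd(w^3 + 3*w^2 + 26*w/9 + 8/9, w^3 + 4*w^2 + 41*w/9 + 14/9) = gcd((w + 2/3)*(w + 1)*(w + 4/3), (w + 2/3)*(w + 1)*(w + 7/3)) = w^2 + 5*w/3 + 2/3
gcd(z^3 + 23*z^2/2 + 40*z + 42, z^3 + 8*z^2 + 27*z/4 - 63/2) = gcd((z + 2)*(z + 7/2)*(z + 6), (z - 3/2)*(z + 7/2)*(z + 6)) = z^2 + 19*z/2 + 21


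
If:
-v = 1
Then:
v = -1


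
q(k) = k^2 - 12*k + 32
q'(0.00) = -12.00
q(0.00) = 32.00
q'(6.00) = 0.00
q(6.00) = -4.00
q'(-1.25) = -14.50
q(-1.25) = 48.56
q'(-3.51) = -19.02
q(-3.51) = 86.44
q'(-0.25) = -12.50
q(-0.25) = 35.06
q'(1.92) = -8.16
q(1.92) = 12.65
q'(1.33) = -9.34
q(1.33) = 17.81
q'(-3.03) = -18.06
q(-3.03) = 77.54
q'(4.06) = -3.88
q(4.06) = -0.24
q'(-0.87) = -13.74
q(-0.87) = 43.20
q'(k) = 2*k - 12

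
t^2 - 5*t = t*(t - 5)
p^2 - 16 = (p - 4)*(p + 4)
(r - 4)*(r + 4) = r^2 - 16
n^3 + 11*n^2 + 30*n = n*(n + 5)*(n + 6)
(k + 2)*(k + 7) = k^2 + 9*k + 14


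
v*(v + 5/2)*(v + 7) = v^3 + 19*v^2/2 + 35*v/2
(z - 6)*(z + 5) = z^2 - z - 30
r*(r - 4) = r^2 - 4*r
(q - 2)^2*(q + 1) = q^3 - 3*q^2 + 4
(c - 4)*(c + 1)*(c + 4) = c^3 + c^2 - 16*c - 16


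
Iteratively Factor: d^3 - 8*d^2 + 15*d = (d)*(d^2 - 8*d + 15) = d*(d - 5)*(d - 3)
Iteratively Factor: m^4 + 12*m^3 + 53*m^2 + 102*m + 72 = (m + 4)*(m^3 + 8*m^2 + 21*m + 18) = (m + 3)*(m + 4)*(m^2 + 5*m + 6) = (m + 2)*(m + 3)*(m + 4)*(m + 3)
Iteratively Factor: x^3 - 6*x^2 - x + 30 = (x - 5)*(x^2 - x - 6) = (x - 5)*(x + 2)*(x - 3)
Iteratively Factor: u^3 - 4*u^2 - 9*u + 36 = (u - 3)*(u^2 - u - 12) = (u - 4)*(u - 3)*(u + 3)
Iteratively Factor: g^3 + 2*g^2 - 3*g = (g + 3)*(g^2 - g) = g*(g + 3)*(g - 1)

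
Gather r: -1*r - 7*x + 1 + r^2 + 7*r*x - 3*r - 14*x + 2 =r^2 + r*(7*x - 4) - 21*x + 3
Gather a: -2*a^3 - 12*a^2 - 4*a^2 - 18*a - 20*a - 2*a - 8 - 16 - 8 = -2*a^3 - 16*a^2 - 40*a - 32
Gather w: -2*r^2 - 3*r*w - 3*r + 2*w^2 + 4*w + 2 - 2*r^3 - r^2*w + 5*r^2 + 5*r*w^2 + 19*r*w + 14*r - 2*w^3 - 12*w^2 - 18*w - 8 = -2*r^3 + 3*r^2 + 11*r - 2*w^3 + w^2*(5*r - 10) + w*(-r^2 + 16*r - 14) - 6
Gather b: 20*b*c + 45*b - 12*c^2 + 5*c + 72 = b*(20*c + 45) - 12*c^2 + 5*c + 72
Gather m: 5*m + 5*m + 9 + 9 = 10*m + 18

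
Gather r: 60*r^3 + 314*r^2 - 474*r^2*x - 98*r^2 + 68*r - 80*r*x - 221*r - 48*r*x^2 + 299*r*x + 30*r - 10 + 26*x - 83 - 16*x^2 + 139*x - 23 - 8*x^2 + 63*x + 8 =60*r^3 + r^2*(216 - 474*x) + r*(-48*x^2 + 219*x - 123) - 24*x^2 + 228*x - 108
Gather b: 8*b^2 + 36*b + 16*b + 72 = 8*b^2 + 52*b + 72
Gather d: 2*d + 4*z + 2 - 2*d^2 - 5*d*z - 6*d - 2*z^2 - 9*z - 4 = -2*d^2 + d*(-5*z - 4) - 2*z^2 - 5*z - 2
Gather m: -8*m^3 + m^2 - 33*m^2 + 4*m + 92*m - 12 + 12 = -8*m^3 - 32*m^2 + 96*m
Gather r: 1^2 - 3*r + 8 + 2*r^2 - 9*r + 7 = 2*r^2 - 12*r + 16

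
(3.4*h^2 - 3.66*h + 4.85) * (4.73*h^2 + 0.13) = 16.082*h^4 - 17.3118*h^3 + 23.3825*h^2 - 0.4758*h + 0.6305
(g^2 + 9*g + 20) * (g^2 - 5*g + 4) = g^4 + 4*g^3 - 21*g^2 - 64*g + 80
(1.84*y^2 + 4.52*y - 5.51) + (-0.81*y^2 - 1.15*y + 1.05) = 1.03*y^2 + 3.37*y - 4.46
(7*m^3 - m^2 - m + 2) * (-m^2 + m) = -7*m^5 + 8*m^4 - 3*m^2 + 2*m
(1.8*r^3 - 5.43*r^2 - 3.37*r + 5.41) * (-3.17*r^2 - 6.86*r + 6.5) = -5.706*r^5 + 4.8651*r^4 + 59.6327*r^3 - 29.3265*r^2 - 59.0176*r + 35.165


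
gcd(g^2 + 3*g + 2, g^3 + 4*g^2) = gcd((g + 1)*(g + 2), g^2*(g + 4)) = 1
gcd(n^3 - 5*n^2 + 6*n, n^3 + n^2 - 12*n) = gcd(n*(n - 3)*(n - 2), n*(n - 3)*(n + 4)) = n^2 - 3*n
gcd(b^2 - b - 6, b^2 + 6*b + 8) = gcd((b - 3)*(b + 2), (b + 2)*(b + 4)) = b + 2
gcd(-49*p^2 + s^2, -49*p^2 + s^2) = 49*p^2 - s^2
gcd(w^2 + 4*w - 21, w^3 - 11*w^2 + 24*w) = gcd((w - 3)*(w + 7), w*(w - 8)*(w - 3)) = w - 3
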